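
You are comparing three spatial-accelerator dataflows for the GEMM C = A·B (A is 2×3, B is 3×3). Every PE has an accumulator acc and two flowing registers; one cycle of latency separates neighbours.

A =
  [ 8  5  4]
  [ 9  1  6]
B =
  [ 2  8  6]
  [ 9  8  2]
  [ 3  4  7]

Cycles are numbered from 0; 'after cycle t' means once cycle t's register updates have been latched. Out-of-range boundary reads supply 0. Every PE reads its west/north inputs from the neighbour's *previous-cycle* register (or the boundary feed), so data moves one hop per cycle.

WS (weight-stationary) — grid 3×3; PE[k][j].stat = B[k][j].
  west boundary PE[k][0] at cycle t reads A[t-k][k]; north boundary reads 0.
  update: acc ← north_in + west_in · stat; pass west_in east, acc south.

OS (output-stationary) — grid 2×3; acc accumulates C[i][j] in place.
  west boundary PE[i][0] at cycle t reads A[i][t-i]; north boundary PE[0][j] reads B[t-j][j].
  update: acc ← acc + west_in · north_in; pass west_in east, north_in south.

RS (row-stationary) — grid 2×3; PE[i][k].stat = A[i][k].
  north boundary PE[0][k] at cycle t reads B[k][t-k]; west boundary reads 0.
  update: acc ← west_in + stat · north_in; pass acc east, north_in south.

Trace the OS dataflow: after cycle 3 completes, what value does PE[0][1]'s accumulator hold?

OS on a 2×3 grid — tracing PE[0][1] and its feeders:
  step 0 · PE0,0: acc=16; fwd→8 fwd↓2
  step 0 · PE0,1: acc=0; fwd→0 fwd↓0
  step 1 · PE0,0: acc=61; fwd→5 fwd↓9
  step 1 · PE0,1: acc=64; fwd→8 fwd↓8
  step 2 · PE0,0: acc=73; fwd→4 fwd↓3
  step 2 · PE0,1: acc=104; fwd→5 fwd↓8
  step 3 · PE0,0: acc=73; fwd→0 fwd↓0
  step 3 · PE0,1: acc=120; fwd→4 fwd↓4

PE[0][1].acc = 120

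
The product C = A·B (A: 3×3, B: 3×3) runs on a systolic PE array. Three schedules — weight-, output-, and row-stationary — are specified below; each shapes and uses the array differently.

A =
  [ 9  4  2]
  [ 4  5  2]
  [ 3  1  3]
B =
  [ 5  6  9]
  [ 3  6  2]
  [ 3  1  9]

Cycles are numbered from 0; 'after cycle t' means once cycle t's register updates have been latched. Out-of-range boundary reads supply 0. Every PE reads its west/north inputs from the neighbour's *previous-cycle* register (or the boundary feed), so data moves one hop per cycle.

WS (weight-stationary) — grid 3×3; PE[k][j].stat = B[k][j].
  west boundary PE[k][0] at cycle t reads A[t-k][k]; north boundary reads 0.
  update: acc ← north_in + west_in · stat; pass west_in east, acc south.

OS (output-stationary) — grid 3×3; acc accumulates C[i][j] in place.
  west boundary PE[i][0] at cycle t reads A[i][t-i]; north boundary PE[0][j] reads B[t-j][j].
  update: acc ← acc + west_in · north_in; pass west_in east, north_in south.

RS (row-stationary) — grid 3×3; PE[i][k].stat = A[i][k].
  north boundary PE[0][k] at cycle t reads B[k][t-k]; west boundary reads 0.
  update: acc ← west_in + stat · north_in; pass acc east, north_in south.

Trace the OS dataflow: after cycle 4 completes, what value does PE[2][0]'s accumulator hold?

PE[2][0].acc = 27

OS 3×3: PE[2][0] cycle-by-cycle (with neighbour feeds):
  t=0 PE[1][0]: acc=0 h=0 v=0
  t=0 PE[2][0]: acc=0 h=0 v=0
  t=1 PE[1][0]: acc=20 h=4 v=5
  t=1 PE[2][0]: acc=0 h=0 v=0
  t=2 PE[1][0]: acc=35 h=5 v=3
  t=2 PE[2][0]: acc=15 h=3 v=5
  t=3 PE[1][0]: acc=41 h=2 v=3
  t=3 PE[2][0]: acc=18 h=1 v=3
  t=4 PE[1][0]: acc=41 h=0 v=0
  t=4 PE[2][0]: acc=27 h=3 v=3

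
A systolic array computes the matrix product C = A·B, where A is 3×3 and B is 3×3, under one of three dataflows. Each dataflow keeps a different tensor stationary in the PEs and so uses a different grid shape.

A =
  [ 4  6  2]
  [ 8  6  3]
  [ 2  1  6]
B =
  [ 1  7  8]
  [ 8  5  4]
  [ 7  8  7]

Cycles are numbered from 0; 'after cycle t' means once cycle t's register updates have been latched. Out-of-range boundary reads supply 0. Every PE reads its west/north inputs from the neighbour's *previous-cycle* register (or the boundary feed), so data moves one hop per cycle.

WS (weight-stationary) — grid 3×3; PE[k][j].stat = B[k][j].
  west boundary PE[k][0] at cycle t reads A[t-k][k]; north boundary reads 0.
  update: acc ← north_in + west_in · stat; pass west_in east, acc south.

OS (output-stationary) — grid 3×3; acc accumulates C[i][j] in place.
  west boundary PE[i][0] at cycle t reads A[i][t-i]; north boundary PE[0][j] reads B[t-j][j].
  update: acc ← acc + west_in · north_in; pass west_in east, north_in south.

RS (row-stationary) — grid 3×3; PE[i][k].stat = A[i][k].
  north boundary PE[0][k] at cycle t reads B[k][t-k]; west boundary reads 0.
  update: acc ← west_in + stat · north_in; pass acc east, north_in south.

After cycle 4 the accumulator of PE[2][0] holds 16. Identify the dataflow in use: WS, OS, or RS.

dataflow = RS

WS (3×3 grid), PE[2][0]:
  @0  [2,0]  acc 0  |  →0  ↓0
  @1  [2,0]  acc 0  |  →0  ↓0
  @2  [2,0]  acc 66  |  →2  ↓66
  @3  [2,0]  acc 77  |  →3  ↓77
  @4  [2,0]  acc 52  |  →6  ↓52
OS (3×3 grid), PE[2][0]:
  @0  [2,0]  acc 0  |  →0  ↓0
  @1  [2,0]  acc 0  |  →0  ↓0
  @2  [2,0]  acc 2  |  →2  ↓1
  @3  [2,0]  acc 10  |  →1  ↓8
  @4  [2,0]  acc 52  |  →6  ↓7
RS (3×3 grid), PE[2][0]:
  @0  [2,0]  acc 0  |  →0  ↓0
  @1  [2,0]  acc 0  |  →0  ↓0
  @2  [2,0]  acc 2  |  →2  ↓1
  @3  [2,0]  acc 14  |  →14  ↓7
  @4  [2,0]  acc 16  |  →16  ↓8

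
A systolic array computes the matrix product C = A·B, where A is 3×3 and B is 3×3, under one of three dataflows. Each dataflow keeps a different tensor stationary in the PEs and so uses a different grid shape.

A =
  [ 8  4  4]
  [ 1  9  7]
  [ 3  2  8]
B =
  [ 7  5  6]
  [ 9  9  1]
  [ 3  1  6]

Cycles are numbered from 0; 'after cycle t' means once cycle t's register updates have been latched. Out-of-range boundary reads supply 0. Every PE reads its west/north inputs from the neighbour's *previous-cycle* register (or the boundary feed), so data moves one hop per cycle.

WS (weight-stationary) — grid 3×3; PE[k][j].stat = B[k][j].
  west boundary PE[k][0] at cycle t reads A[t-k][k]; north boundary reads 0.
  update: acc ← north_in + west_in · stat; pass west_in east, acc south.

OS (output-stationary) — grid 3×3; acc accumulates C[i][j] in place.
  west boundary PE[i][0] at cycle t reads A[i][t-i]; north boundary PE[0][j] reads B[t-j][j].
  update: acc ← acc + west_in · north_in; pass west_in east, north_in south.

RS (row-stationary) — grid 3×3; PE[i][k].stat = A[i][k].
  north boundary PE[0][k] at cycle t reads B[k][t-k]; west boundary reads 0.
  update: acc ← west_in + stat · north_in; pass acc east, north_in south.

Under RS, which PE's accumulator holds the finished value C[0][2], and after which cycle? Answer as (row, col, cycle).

(row, col, cycle) = (0, 2, 4)

RS — PE[0][2] is where C[0][2] collects:
  c0 r0c2: 0 / 0 / 0
  c1 r0c2: 0 / 0 / 0
  c2 r0c2: 104 / 104 / 3
  c3 r0c2: 80 / 80 / 1
  c4 r0c2: 76 / 76 / 6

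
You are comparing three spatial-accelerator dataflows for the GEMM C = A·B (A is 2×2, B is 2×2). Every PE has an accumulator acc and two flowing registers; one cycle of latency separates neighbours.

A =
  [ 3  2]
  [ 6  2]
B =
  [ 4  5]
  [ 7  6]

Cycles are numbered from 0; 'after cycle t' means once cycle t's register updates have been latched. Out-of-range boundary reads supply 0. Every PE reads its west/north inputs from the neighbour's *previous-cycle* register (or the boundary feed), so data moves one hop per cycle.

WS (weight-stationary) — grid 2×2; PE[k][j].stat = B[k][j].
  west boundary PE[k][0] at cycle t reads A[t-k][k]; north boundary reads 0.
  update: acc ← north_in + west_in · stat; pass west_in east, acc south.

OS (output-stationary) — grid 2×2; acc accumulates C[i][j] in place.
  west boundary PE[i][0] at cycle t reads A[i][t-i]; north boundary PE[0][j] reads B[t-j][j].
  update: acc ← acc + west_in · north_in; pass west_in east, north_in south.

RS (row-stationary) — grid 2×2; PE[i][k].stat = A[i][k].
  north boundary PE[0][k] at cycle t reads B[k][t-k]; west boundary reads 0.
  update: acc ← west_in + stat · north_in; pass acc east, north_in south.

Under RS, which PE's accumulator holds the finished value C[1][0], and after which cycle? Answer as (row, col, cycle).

RS: C[1][0] accumulates in PE[1][1]:
  step 0 · PE1,1: acc=0; fwd→0 fwd↓0
  step 1 · PE1,1: acc=0; fwd→0 fwd↓0
  step 2 · PE1,1: acc=38; fwd→38 fwd↓7

(row, col, cycle) = (1, 1, 2)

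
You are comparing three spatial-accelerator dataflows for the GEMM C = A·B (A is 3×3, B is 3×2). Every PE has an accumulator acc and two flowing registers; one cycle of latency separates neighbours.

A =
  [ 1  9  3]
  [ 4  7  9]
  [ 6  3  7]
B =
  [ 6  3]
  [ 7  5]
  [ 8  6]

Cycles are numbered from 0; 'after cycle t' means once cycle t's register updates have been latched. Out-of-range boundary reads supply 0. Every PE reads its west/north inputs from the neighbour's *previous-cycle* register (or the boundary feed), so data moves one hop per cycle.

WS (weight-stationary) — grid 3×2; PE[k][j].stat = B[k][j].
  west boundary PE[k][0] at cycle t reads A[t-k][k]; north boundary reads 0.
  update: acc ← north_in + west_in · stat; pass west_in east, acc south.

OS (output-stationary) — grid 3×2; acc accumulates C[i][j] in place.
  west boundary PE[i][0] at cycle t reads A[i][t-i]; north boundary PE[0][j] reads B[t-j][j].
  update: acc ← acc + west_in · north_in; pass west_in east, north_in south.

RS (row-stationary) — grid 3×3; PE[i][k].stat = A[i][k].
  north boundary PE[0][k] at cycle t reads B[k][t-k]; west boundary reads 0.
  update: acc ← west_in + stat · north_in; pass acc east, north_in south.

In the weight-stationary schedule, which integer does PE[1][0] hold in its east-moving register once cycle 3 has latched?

register = 3

WS 3×2: PE[1][0] cycle-by-cycle (with neighbour feeds):
  t=0 PE[0][0]: acc=6 h=1 v=6
  t=0 PE[1][0]: acc=0 h=0 v=0
  t=1 PE[0][0]: acc=24 h=4 v=24
  t=1 PE[1][0]: acc=69 h=9 v=69
  t=2 PE[0][0]: acc=36 h=6 v=36
  t=2 PE[1][0]: acc=73 h=7 v=73
  t=3 PE[0][0]: acc=0 h=0 v=0
  t=3 PE[1][0]: acc=57 h=3 v=57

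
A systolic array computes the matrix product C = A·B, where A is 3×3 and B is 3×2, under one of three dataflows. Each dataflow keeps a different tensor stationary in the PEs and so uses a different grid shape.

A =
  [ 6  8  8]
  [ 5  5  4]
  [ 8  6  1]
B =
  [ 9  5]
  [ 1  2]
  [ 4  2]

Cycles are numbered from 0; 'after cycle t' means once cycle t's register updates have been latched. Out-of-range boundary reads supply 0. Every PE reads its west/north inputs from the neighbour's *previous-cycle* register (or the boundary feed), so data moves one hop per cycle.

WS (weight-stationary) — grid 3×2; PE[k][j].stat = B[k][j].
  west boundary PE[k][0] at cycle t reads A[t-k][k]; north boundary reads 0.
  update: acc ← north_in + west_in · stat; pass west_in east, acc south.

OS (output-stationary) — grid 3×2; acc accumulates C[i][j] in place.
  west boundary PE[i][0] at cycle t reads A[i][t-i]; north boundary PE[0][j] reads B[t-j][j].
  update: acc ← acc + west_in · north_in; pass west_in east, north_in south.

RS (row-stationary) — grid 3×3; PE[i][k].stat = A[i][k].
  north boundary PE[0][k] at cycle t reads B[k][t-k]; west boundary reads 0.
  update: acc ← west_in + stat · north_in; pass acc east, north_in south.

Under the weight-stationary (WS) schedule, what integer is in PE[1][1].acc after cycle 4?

Tracing WS — 3×2 array, target PE[1][1]:
  @0  [0,1]  acc 0  |  →0  ↓0
  @0  [1,0]  acc 0  |  →0  ↓0
  @0  [1,1]  acc 0  |  →0  ↓0
  @1  [0,1]  acc 30  |  →6  ↓30
  @1  [1,0]  acc 62  |  →8  ↓62
  @1  [1,1]  acc 0  |  →0  ↓0
  @2  [0,1]  acc 25  |  →5  ↓25
  @2  [1,0]  acc 50  |  →5  ↓50
  @2  [1,1]  acc 46  |  →8  ↓46
  @3  [0,1]  acc 40  |  →8  ↓40
  @3  [1,0]  acc 78  |  →6  ↓78
  @3  [1,1]  acc 35  |  →5  ↓35
  @4  [0,1]  acc 0  |  →0  ↓0
  @4  [1,0]  acc 0  |  →0  ↓0
  @4  [1,1]  acc 52  |  →6  ↓52

PE[1][1].acc = 52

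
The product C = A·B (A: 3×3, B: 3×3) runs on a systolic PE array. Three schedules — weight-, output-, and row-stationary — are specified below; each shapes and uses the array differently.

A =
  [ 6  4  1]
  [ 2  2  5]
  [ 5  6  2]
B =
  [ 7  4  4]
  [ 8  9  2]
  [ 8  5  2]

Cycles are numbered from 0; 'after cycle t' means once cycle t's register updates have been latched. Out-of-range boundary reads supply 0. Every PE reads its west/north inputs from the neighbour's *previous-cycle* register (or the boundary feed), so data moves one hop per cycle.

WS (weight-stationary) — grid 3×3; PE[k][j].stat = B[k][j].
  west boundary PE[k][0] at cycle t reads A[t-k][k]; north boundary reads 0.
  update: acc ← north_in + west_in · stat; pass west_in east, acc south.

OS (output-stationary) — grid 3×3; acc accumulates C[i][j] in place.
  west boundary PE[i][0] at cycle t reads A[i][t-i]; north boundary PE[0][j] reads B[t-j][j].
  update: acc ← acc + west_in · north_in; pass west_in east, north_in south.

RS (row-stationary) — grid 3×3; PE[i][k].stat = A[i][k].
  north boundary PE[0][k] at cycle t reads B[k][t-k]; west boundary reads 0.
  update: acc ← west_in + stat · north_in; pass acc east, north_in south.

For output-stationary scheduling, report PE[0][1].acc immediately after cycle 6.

OS on a 3×3 grid — tracing PE[0][1] and its feeders:
  c0 r0c0: 42 / 6 / 7
  c0 r0c1: 0 / 0 / 0
  c1 r0c0: 74 / 4 / 8
  c1 r0c1: 24 / 6 / 4
  c2 r0c0: 82 / 1 / 8
  c2 r0c1: 60 / 4 / 9
  c3 r0c0: 82 / 0 / 0
  c3 r0c1: 65 / 1 / 5
  c4 r0c0: 82 / 0 / 0
  c4 r0c1: 65 / 0 / 0
  c5 r0c0: 82 / 0 / 0
  c5 r0c1: 65 / 0 / 0
  c6 r0c0: 82 / 0 / 0
  c6 r0c1: 65 / 0 / 0

PE[0][1].acc = 65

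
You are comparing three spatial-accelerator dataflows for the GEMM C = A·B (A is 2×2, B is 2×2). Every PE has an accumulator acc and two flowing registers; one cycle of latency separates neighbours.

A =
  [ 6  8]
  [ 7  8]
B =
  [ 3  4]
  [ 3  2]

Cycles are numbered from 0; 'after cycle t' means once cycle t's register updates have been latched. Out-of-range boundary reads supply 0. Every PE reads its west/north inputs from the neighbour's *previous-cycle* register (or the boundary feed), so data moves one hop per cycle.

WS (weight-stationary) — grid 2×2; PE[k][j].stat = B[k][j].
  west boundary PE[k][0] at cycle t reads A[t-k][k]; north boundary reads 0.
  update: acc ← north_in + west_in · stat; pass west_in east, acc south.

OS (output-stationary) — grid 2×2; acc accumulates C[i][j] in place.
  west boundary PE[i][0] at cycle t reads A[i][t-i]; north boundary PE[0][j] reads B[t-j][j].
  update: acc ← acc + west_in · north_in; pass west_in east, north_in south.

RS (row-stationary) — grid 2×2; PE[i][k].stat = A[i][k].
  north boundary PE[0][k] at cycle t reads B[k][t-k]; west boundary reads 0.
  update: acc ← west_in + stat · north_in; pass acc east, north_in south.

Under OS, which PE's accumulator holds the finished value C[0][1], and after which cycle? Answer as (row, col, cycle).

(row, col, cycle) = (0, 1, 2)

OS — PE[0][1] is where C[0][1] collects:
  step 0 · PE0,1: acc=0; fwd→0 fwd↓0
  step 1 · PE0,1: acc=24; fwd→6 fwd↓4
  step 2 · PE0,1: acc=40; fwd→8 fwd↓2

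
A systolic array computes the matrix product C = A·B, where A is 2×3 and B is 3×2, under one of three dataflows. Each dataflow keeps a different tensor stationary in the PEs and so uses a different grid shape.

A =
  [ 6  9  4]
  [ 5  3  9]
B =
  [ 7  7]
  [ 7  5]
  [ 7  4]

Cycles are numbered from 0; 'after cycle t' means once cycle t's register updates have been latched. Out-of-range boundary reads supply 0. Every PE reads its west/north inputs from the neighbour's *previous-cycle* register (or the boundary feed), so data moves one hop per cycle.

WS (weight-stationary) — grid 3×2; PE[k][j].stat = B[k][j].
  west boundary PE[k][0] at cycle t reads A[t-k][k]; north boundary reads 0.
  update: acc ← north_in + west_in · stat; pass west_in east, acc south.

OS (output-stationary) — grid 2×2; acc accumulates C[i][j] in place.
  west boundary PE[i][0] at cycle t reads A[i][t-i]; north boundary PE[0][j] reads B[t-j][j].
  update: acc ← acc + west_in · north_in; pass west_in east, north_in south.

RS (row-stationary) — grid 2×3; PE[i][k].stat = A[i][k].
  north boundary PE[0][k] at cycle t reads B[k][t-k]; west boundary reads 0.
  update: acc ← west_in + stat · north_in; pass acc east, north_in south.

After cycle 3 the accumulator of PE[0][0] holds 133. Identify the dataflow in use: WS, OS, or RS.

dataflow = OS

WS [3×2] PE[0][0] across cycles:
  c0 r0c0: 42 / 6 / 42
  c1 r0c0: 35 / 5 / 35
  c2 r0c0: 0 / 0 / 0
  c3 r0c0: 0 / 0 / 0
OS [2×2] PE[0][0] across cycles:
  c0 r0c0: 42 / 6 / 7
  c1 r0c0: 105 / 9 / 7
  c2 r0c0: 133 / 4 / 7
  c3 r0c0: 133 / 0 / 0
RS [2×3] PE[0][0] across cycles:
  c0 r0c0: 42 / 42 / 7
  c1 r0c0: 42 / 42 / 7
  c2 r0c0: 0 / 0 / 0
  c3 r0c0: 0 / 0 / 0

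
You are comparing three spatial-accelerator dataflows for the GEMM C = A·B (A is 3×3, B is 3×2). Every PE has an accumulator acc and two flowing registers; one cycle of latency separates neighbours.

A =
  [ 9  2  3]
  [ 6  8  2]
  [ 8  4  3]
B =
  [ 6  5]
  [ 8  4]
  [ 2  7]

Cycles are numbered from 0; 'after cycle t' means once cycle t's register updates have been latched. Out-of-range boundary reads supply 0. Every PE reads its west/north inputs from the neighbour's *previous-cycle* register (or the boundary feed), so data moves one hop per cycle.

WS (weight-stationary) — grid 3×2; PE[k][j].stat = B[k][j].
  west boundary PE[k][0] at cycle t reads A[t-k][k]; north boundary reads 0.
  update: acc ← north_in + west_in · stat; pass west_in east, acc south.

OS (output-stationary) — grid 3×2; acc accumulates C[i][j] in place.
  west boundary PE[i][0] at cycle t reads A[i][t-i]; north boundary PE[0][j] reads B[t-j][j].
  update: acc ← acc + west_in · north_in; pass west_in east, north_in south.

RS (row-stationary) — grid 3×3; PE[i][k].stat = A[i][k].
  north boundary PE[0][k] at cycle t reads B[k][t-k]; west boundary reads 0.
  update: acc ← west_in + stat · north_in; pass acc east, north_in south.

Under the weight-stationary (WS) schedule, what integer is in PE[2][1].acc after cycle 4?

WS (3×2). Following PE[2][1] plus its west/north inputs:
  c0 r1c1: 0 / 0 / 0
  c0 r2c0: 0 / 0 / 0
  c0 r2c1: 0 / 0 / 0
  c1 r1c1: 0 / 0 / 0
  c1 r2c0: 0 / 0 / 0
  c1 r2c1: 0 / 0 / 0
  c2 r1c1: 53 / 2 / 53
  c2 r2c0: 76 / 3 / 76
  c2 r2c1: 0 / 0 / 0
  c3 r1c1: 62 / 8 / 62
  c3 r2c0: 104 / 2 / 104
  c3 r2c1: 74 / 3 / 74
  c4 r1c1: 56 / 4 / 56
  c4 r2c0: 86 / 3 / 86
  c4 r2c1: 76 / 2 / 76

PE[2][1].acc = 76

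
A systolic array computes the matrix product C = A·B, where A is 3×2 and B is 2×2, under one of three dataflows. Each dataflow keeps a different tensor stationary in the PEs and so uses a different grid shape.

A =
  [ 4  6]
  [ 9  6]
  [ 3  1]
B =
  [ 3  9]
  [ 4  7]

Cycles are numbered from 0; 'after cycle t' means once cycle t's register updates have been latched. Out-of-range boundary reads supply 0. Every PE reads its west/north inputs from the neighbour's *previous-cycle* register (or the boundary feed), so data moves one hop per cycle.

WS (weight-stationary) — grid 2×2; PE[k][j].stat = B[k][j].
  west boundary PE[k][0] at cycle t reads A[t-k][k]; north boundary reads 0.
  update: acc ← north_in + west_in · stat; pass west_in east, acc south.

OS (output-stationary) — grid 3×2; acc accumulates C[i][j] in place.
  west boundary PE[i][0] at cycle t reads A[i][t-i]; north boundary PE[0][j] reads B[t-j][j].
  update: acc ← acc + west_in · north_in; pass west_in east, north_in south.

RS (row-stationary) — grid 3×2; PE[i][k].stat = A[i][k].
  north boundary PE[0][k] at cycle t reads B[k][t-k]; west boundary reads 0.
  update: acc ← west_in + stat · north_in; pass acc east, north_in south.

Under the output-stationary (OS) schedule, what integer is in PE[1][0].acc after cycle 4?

Tracing OS — 3×2 array, target PE[1][0]:
  step 0 · PE0,0: acc=12; fwd→4 fwd↓3
  step 0 · PE1,0: acc=0; fwd→0 fwd↓0
  step 1 · PE0,0: acc=36; fwd→6 fwd↓4
  step 1 · PE1,0: acc=27; fwd→9 fwd↓3
  step 2 · PE0,0: acc=36; fwd→0 fwd↓0
  step 2 · PE1,0: acc=51; fwd→6 fwd↓4
  step 3 · PE0,0: acc=36; fwd→0 fwd↓0
  step 3 · PE1,0: acc=51; fwd→0 fwd↓0
  step 4 · PE0,0: acc=36; fwd→0 fwd↓0
  step 4 · PE1,0: acc=51; fwd→0 fwd↓0

PE[1][0].acc = 51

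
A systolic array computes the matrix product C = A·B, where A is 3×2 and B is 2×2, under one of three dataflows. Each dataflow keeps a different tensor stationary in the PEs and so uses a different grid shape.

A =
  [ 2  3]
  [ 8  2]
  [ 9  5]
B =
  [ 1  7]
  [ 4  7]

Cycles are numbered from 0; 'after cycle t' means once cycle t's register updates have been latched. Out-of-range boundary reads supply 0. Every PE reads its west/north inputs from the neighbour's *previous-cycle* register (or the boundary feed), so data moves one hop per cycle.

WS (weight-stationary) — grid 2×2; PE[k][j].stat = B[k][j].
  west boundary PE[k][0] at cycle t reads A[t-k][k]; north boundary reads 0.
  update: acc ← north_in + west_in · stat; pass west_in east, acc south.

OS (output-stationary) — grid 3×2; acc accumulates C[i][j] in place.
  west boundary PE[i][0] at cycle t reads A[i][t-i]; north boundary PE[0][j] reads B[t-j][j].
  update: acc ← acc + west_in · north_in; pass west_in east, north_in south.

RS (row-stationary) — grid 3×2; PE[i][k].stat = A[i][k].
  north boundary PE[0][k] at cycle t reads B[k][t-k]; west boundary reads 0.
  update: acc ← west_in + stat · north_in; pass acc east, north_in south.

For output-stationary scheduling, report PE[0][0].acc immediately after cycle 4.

OS (3×2). Following PE[0][0] plus its west/north inputs:
  [0] (0,0) acc=2 (h:2 v:1)
  [1] (0,0) acc=14 (h:3 v:4)
  [2] (0,0) acc=14 (h:0 v:0)
  [3] (0,0) acc=14 (h:0 v:0)
  [4] (0,0) acc=14 (h:0 v:0)

PE[0][0].acc = 14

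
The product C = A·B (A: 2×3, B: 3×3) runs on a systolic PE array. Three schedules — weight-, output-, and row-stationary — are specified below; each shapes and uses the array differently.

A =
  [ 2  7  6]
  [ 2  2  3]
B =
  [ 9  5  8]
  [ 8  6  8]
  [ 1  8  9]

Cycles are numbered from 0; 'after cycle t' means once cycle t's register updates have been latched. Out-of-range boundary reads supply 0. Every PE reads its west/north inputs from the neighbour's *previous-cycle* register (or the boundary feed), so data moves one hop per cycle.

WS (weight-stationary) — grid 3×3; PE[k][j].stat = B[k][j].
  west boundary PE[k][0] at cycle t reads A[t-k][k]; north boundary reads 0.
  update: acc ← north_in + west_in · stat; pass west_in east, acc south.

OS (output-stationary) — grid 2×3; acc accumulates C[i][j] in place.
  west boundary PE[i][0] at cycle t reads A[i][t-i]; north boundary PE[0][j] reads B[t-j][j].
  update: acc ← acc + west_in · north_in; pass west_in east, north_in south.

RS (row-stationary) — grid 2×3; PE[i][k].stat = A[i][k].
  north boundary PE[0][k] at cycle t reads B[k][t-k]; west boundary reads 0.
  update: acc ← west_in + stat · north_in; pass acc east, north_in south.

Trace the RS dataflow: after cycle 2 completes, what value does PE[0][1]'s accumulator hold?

Tracing RS — 2×3 array, target PE[0][1]:
  0: (0,0).acc=18  regs=<18,9>
  0: (0,1).acc=0  regs=<0,0>
  1: (0,0).acc=10  regs=<10,5>
  1: (0,1).acc=74  regs=<74,8>
  2: (0,0).acc=16  regs=<16,8>
  2: (0,1).acc=52  regs=<52,6>

PE[0][1].acc = 52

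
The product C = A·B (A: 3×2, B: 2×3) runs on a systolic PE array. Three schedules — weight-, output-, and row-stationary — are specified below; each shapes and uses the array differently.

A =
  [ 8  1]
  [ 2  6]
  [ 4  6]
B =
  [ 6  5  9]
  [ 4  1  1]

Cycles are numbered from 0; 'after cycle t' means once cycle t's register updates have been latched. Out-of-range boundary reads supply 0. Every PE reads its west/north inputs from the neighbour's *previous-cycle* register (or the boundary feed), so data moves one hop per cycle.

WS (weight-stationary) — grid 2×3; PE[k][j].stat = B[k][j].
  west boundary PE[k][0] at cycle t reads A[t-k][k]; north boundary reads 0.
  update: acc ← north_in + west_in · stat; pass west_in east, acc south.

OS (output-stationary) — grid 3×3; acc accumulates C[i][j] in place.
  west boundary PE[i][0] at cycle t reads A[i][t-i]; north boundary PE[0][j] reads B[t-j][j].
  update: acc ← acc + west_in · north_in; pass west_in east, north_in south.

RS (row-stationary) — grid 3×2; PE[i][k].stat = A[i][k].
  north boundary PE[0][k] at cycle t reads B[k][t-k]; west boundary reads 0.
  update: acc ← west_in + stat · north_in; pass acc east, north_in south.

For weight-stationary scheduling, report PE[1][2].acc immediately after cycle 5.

PE[1][2].acc = 42

WS (2×3). Following PE[1][2] plus its west/north inputs:
  cycle 0: PE[0][2] → acc 0, east 0, south 0
  cycle 0: PE[1][1] → acc 0, east 0, south 0
  cycle 0: PE[1][2] → acc 0, east 0, south 0
  cycle 1: PE[0][2] → acc 0, east 0, south 0
  cycle 1: PE[1][1] → acc 0, east 0, south 0
  cycle 1: PE[1][2] → acc 0, east 0, south 0
  cycle 2: PE[0][2] → acc 72, east 8, south 72
  cycle 2: PE[1][1] → acc 41, east 1, south 41
  cycle 2: PE[1][2] → acc 0, east 0, south 0
  cycle 3: PE[0][2] → acc 18, east 2, south 18
  cycle 3: PE[1][1] → acc 16, east 6, south 16
  cycle 3: PE[1][2] → acc 73, east 1, south 73
  cycle 4: PE[0][2] → acc 36, east 4, south 36
  cycle 4: PE[1][1] → acc 26, east 6, south 26
  cycle 4: PE[1][2] → acc 24, east 6, south 24
  cycle 5: PE[0][2] → acc 0, east 0, south 0
  cycle 5: PE[1][1] → acc 0, east 0, south 0
  cycle 5: PE[1][2] → acc 42, east 6, south 42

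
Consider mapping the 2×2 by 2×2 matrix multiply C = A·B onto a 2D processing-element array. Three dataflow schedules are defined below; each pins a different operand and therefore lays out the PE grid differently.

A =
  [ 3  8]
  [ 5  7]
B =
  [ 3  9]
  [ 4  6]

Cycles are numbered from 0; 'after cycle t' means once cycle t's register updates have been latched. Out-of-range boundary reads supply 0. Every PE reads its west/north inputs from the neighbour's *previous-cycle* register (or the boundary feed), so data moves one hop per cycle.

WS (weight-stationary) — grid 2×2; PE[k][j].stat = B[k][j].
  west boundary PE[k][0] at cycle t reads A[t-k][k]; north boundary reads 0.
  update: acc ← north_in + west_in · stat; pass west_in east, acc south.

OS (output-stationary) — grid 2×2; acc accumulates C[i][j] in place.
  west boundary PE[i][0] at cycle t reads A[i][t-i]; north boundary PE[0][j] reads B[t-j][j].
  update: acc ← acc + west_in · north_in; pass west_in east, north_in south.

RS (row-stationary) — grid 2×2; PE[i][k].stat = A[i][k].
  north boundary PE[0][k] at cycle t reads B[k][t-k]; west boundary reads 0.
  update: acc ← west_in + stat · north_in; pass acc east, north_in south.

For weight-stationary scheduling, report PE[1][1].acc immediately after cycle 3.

PE[1][1].acc = 87

Tracing WS — 2×2 array, target PE[1][1]:
  0: (0,1).acc=0  regs=<0,0>
  0: (1,0).acc=0  regs=<0,0>
  0: (1,1).acc=0  regs=<0,0>
  1: (0,1).acc=27  regs=<3,27>
  1: (1,0).acc=41  regs=<8,41>
  1: (1,1).acc=0  regs=<0,0>
  2: (0,1).acc=45  regs=<5,45>
  2: (1,0).acc=43  regs=<7,43>
  2: (1,1).acc=75  regs=<8,75>
  3: (0,1).acc=0  regs=<0,0>
  3: (1,0).acc=0  regs=<0,0>
  3: (1,1).acc=87  regs=<7,87>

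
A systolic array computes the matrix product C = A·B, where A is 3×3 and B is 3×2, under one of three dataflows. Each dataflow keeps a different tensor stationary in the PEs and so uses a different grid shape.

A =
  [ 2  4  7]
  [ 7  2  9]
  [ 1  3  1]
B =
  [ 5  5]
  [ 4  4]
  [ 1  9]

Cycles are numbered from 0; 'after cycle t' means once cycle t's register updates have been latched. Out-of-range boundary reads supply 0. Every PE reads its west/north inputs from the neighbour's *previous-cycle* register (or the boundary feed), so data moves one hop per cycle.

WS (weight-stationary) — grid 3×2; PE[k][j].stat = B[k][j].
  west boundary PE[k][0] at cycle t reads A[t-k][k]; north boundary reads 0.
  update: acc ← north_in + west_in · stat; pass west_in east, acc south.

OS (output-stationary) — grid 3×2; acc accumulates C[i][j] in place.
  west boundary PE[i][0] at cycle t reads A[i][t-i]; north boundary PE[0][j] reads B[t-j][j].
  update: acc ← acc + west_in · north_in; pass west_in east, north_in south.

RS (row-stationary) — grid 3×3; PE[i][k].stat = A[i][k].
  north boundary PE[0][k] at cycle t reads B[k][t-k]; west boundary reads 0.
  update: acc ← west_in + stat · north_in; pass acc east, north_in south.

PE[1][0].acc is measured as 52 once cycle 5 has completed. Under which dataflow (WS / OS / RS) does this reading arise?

WS [3×2] PE[1][0] across cycles:
  [0] (1,0) acc=0 (h:0 v:0)
  [1] (1,0) acc=26 (h:4 v:26)
  [2] (1,0) acc=43 (h:2 v:43)
  [3] (1,0) acc=17 (h:3 v:17)
  [4] (1,0) acc=0 (h:0 v:0)
  [5] (1,0) acc=0 (h:0 v:0)
OS [3×2] PE[1][0] across cycles:
  [0] (1,0) acc=0 (h:0 v:0)
  [1] (1,0) acc=35 (h:7 v:5)
  [2] (1,0) acc=43 (h:2 v:4)
  [3] (1,0) acc=52 (h:9 v:1)
  [4] (1,0) acc=52 (h:0 v:0)
  [5] (1,0) acc=52 (h:0 v:0)
RS [3×3] PE[1][0] across cycles:
  [0] (1,0) acc=0 (h:0 v:0)
  [1] (1,0) acc=35 (h:35 v:5)
  [2] (1,0) acc=35 (h:35 v:5)
  [3] (1,0) acc=0 (h:0 v:0)
  [4] (1,0) acc=0 (h:0 v:0)
  [5] (1,0) acc=0 (h:0 v:0)

dataflow = OS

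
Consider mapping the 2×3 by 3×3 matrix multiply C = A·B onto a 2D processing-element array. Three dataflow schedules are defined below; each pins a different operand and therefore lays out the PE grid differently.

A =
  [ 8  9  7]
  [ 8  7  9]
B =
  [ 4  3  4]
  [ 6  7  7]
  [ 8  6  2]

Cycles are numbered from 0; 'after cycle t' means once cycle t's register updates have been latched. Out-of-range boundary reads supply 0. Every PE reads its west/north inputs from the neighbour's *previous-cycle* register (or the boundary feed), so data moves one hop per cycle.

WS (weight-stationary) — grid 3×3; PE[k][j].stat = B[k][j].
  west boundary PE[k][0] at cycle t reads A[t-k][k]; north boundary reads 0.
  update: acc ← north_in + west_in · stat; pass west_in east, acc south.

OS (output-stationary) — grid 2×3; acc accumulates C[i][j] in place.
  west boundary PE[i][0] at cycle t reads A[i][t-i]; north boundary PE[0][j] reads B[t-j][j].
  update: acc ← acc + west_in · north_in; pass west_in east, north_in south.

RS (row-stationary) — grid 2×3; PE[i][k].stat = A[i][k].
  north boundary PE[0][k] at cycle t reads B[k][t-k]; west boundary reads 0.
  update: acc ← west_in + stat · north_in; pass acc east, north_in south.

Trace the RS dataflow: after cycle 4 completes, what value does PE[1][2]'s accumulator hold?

RS on a 2×3 grid — tracing PE[1][2] and its feeders:
  cycle 0: PE[0][2] → acc 0, east 0, south 0
  cycle 0: PE[1][1] → acc 0, east 0, south 0
  cycle 0: PE[1][2] → acc 0, east 0, south 0
  cycle 1: PE[0][2] → acc 0, east 0, south 0
  cycle 1: PE[1][1] → acc 0, east 0, south 0
  cycle 1: PE[1][2] → acc 0, east 0, south 0
  cycle 2: PE[0][2] → acc 142, east 142, south 8
  cycle 2: PE[1][1] → acc 74, east 74, south 6
  cycle 2: PE[1][2] → acc 0, east 0, south 0
  cycle 3: PE[0][2] → acc 129, east 129, south 6
  cycle 3: PE[1][1] → acc 73, east 73, south 7
  cycle 3: PE[1][2] → acc 146, east 146, south 8
  cycle 4: PE[0][2] → acc 109, east 109, south 2
  cycle 4: PE[1][1] → acc 81, east 81, south 7
  cycle 4: PE[1][2] → acc 127, east 127, south 6

PE[1][2].acc = 127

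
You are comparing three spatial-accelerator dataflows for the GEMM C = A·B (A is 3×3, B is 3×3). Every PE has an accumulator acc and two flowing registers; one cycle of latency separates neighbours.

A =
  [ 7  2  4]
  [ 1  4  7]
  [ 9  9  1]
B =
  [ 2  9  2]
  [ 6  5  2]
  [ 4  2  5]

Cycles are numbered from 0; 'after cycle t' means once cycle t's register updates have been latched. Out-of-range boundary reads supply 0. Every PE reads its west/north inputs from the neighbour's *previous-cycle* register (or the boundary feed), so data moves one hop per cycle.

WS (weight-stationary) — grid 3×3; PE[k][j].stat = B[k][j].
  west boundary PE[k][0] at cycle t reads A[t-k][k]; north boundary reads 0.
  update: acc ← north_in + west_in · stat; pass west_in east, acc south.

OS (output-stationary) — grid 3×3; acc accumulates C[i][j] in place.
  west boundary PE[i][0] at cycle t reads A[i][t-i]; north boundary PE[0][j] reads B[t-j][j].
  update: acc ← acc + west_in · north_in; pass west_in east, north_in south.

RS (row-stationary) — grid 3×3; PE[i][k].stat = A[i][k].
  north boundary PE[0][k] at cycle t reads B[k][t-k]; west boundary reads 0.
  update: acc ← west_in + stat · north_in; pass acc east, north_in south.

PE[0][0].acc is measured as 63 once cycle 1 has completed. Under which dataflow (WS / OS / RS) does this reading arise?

— WS: 3×3; PE[0][0] trace:
  after 0 — PE[0][0] acc=14, pass-E 7, pass-S 14
  after 1 — PE[0][0] acc=2, pass-E 1, pass-S 2
— OS: 3×3; PE[0][0] trace:
  after 0 — PE[0][0] acc=14, pass-E 7, pass-S 2
  after 1 — PE[0][0] acc=26, pass-E 2, pass-S 6
— RS: 3×3; PE[0][0] trace:
  after 0 — PE[0][0] acc=14, pass-E 14, pass-S 2
  after 1 — PE[0][0] acc=63, pass-E 63, pass-S 9

dataflow = RS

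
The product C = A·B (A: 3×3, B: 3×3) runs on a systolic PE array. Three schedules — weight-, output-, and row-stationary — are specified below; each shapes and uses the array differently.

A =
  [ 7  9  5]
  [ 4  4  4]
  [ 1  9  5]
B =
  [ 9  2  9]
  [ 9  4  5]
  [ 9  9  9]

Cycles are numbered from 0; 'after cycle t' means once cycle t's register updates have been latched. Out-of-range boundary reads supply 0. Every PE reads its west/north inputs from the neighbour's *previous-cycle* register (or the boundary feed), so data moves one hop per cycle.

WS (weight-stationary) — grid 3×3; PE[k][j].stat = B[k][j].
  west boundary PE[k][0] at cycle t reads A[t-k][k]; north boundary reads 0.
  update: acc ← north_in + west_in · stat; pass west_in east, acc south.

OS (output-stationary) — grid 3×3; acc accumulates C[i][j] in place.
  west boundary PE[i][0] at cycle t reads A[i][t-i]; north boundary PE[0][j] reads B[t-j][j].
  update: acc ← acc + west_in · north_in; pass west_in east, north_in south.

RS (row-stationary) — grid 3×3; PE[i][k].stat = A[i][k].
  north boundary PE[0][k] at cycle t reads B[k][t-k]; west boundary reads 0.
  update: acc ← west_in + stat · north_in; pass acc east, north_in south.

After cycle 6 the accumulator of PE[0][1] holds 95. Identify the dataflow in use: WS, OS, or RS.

dataflow = OS

WS [3×3] PE[0][1] across cycles:
  after 0 — PE[0][1] acc=0, pass-E 0, pass-S 0
  after 1 — PE[0][1] acc=14, pass-E 7, pass-S 14
  after 2 — PE[0][1] acc=8, pass-E 4, pass-S 8
  after 3 — PE[0][1] acc=2, pass-E 1, pass-S 2
  after 4 — PE[0][1] acc=0, pass-E 0, pass-S 0
  after 5 — PE[0][1] acc=0, pass-E 0, pass-S 0
  after 6 — PE[0][1] acc=0, pass-E 0, pass-S 0
OS [3×3] PE[0][1] across cycles:
  after 0 — PE[0][1] acc=0, pass-E 0, pass-S 0
  after 1 — PE[0][1] acc=14, pass-E 7, pass-S 2
  after 2 — PE[0][1] acc=50, pass-E 9, pass-S 4
  after 3 — PE[0][1] acc=95, pass-E 5, pass-S 9
  after 4 — PE[0][1] acc=95, pass-E 0, pass-S 0
  after 5 — PE[0][1] acc=95, pass-E 0, pass-S 0
  after 6 — PE[0][1] acc=95, pass-E 0, pass-S 0
RS [3×3] PE[0][1] across cycles:
  after 0 — PE[0][1] acc=0, pass-E 0, pass-S 0
  after 1 — PE[0][1] acc=144, pass-E 144, pass-S 9
  after 2 — PE[0][1] acc=50, pass-E 50, pass-S 4
  after 3 — PE[0][1] acc=108, pass-E 108, pass-S 5
  after 4 — PE[0][1] acc=0, pass-E 0, pass-S 0
  after 5 — PE[0][1] acc=0, pass-E 0, pass-S 0
  after 6 — PE[0][1] acc=0, pass-E 0, pass-S 0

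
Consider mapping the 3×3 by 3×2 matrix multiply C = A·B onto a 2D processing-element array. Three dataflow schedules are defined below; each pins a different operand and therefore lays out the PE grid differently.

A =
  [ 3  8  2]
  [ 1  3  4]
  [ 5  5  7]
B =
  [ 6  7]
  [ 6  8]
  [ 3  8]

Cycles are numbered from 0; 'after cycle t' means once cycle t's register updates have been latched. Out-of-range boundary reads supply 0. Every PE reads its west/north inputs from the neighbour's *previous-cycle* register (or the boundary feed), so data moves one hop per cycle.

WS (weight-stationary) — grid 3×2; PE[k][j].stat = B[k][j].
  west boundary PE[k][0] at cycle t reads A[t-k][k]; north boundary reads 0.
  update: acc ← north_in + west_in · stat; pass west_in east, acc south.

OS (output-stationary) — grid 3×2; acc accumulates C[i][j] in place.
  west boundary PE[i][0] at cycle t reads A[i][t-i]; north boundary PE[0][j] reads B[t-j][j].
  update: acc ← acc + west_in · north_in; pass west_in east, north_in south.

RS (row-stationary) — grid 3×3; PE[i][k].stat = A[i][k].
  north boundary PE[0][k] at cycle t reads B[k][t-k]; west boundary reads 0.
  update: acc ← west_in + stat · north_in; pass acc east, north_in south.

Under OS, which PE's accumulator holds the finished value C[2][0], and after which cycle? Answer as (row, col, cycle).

Under OS, C[2][0] lands at PE[2][0]:
  @0  [2,0]  acc 0  |  →0  ↓0
  @1  [2,0]  acc 0  |  →0  ↓0
  @2  [2,0]  acc 30  |  →5  ↓6
  @3  [2,0]  acc 60  |  →5  ↓6
  @4  [2,0]  acc 81  |  →7  ↓3

(row, col, cycle) = (2, 0, 4)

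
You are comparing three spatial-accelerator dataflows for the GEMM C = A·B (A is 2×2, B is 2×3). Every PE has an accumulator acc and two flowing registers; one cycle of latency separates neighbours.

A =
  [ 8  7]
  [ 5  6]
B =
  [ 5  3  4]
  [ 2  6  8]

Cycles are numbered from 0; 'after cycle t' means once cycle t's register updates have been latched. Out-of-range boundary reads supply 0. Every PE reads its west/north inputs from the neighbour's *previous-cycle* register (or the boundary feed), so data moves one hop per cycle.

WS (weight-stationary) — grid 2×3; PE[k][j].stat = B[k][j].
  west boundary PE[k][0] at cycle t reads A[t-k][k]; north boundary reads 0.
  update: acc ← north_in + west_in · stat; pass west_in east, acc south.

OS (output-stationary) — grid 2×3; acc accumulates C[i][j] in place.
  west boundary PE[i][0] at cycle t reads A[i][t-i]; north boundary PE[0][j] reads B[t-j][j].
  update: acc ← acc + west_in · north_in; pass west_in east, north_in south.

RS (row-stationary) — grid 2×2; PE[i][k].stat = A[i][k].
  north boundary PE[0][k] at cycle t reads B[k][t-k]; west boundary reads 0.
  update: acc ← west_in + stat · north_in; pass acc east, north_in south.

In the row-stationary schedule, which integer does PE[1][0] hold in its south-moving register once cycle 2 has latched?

RS 2×2: PE[1][0] cycle-by-cycle (with neighbour feeds):
  after 0 — PE[0][0] acc=40, pass-E 40, pass-S 5
  after 0 — PE[1][0] acc=0, pass-E 0, pass-S 0
  after 1 — PE[0][0] acc=24, pass-E 24, pass-S 3
  after 1 — PE[1][0] acc=25, pass-E 25, pass-S 5
  after 2 — PE[0][0] acc=32, pass-E 32, pass-S 4
  after 2 — PE[1][0] acc=15, pass-E 15, pass-S 3

register = 3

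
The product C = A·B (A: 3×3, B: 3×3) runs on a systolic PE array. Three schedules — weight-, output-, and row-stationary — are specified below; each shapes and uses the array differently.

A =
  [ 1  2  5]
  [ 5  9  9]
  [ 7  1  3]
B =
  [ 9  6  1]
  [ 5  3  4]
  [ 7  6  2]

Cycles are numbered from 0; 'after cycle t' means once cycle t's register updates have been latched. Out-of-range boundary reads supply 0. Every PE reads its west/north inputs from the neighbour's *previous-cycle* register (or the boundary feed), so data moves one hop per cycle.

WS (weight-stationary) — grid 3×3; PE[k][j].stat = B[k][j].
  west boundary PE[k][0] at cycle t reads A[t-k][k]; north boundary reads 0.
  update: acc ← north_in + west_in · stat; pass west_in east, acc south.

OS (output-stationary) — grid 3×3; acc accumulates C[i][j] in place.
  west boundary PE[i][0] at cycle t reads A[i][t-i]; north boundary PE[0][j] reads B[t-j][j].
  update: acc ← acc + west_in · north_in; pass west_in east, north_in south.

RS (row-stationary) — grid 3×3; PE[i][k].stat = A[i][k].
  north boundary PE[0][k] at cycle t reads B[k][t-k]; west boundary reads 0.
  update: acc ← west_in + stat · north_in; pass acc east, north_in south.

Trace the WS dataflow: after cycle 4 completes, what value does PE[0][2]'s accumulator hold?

PE[0][2].acc = 7

WS 3×3: PE[0][2] cycle-by-cycle (with neighbour feeds):
  t=0 PE[0][1]: acc=0 h=0 v=0
  t=0 PE[0][2]: acc=0 h=0 v=0
  t=1 PE[0][1]: acc=6 h=1 v=6
  t=1 PE[0][2]: acc=0 h=0 v=0
  t=2 PE[0][1]: acc=30 h=5 v=30
  t=2 PE[0][2]: acc=1 h=1 v=1
  t=3 PE[0][1]: acc=42 h=7 v=42
  t=3 PE[0][2]: acc=5 h=5 v=5
  t=4 PE[0][1]: acc=0 h=0 v=0
  t=4 PE[0][2]: acc=7 h=7 v=7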